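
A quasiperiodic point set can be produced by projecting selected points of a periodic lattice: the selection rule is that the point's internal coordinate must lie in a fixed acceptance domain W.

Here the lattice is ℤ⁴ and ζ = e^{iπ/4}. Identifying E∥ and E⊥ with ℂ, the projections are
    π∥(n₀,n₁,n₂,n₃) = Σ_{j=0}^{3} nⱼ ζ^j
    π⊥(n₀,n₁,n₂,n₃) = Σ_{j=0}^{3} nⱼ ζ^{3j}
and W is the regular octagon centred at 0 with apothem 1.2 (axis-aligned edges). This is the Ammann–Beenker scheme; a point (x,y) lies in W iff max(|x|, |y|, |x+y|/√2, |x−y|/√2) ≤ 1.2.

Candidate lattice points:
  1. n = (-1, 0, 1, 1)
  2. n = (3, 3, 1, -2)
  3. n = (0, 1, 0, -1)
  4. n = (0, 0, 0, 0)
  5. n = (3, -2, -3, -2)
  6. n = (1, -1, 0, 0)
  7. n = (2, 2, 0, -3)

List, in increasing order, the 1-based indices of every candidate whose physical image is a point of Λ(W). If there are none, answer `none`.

1, 2, 4

π⊥(n) = n₀ + n₁ζ³ + n₂ζ⁶ + n₃ζ⁹ where ζ = e^{iπ/4}.
#1 (-1, 0, 1, 1): internal (-0.2929, -0.2929); octagon support 0.4142 vs apothem 1.2 → ∈ W
#2 (3, 3, 1, -2): internal (-0.5355, -0.2929); octagon support 0.5858 vs apothem 1.2 → ∈ W
#3 (0, 1, 0, -1): internal (-1.4142, 0.0000); octagon support 1.4142 vs apothem 1.2 → ∉ W
#4 (0, 0, 0, 0): internal (0.0000, 0.0000); octagon support 0.0000 vs apothem 1.2 → ∈ W
#5 (3, -2, -3, -2): internal (3.0000, 0.1716); octagon support 3.0000 vs apothem 1.2 → ∉ W
#6 (1, -1, 0, 0): internal (1.7071, -0.7071); octagon support 1.7071 vs apothem 1.2 → ∉ W
#7 (2, 2, 0, -3): internal (-1.5355, -0.7071); octagon support 1.5858 vs apothem 1.2 → ∉ W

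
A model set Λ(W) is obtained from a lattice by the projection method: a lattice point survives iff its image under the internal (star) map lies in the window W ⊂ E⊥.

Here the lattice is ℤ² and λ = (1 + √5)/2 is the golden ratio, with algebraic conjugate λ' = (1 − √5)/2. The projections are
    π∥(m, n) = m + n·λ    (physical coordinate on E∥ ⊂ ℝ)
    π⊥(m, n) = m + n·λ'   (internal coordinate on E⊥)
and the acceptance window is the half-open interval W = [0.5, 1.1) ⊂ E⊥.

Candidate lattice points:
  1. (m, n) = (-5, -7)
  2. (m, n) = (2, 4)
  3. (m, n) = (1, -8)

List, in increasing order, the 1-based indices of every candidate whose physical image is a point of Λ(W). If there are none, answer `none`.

none

λ' = (1−√5)/2 ≈ -0.6180.
candidate 1: (m,n)=(-5,-7) → π∥ = -5-7·λ ≈ -16.3262, π⊥ = -5-7·λ' ≈ -0.6738 ∉ [0.5, 1.1) ⇒ out
candidate 2: (m,n)=(2,4) → π∥ = 2+4·λ ≈ 8.4721, π⊥ = 2+4·λ' ≈ -0.4721 ∉ [0.5, 1.1) ⇒ out
candidate 3: (m,n)=(1,-8) → π∥ = 1-8·λ ≈ -11.9443, π⊥ = 1-8·λ' ≈ 5.9443 ∉ [0.5, 1.1) ⇒ out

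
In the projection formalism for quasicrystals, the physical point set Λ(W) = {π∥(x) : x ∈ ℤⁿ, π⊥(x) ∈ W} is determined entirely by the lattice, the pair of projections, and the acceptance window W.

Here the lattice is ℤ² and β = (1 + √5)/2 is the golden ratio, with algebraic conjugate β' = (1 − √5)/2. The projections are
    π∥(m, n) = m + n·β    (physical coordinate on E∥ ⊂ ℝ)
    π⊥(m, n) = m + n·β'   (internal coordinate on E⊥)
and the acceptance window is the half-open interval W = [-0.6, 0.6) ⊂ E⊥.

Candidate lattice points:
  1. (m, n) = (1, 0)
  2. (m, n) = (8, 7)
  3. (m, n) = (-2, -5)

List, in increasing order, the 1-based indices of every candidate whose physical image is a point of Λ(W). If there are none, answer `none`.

β' = (1−√5)/2 ≈ -0.6180.
#1 (1,0): internal coord 1 + (0)·β' = +1.0000; +1.0000 ∉ [-0.6, 0.6) → out
#2 (8,7): internal coord 8 + (7)·β' = +3.6738; +3.6738 ∉ [-0.6, 0.6) → out
#3 (-2,-5): internal coord -2 + (-5)·β' = +1.0902; +1.0902 ∉ [-0.6, 0.6) → out

none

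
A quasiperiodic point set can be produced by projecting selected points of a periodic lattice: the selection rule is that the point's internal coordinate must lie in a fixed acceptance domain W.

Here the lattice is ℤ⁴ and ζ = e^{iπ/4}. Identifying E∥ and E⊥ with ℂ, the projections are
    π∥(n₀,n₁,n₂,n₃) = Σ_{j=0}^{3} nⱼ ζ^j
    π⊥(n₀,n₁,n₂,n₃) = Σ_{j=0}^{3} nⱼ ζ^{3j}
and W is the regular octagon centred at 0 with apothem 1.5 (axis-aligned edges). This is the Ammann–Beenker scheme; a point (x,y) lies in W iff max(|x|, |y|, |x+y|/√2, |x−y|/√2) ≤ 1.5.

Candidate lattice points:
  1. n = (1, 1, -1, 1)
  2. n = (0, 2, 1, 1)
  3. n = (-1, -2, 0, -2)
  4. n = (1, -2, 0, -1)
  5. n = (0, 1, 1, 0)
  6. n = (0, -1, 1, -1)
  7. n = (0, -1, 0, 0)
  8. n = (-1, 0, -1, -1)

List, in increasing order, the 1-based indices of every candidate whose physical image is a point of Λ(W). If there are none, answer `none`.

With ζ = e^{iπ/4} the internal vectors are ζ^0,ζ^3,ζ^6,ζ^9.
candidate 1: n = (1, 1, -1, 1) → π⊥ ≈ (+1.000000, +2.414214); max(|x|,|y|,|x±y|/√2) = 2.414214 > 1.5 ⇒ ∉ W
candidate 2: n = (0, 2, 1, 1) → π⊥ ≈ (-0.707107, +1.121320); max(|x|,|y|,|x±y|/√2) = 1.292893 ≤ 1.5 ⇒ ∈ W
candidate 3: n = (-1, -2, 0, -2) → π⊥ ≈ (-1.000000, -2.828427); max(|x|,|y|,|x±y|/√2) = 2.828427 > 1.5 ⇒ ∉ W
candidate 4: n = (1, -2, 0, -1) → π⊥ ≈ (+1.707107, -2.121320); max(|x|,|y|,|x±y|/√2) = 2.707107 > 1.5 ⇒ ∉ W
candidate 5: n = (0, 1, 1, 0) → π⊥ ≈ (-0.707107, -0.292893); max(|x|,|y|,|x±y|/√2) = 0.707107 ≤ 1.5 ⇒ ∈ W
candidate 6: n = (0, -1, 1, -1) → π⊥ ≈ (+0.000000, -2.414214); max(|x|,|y|,|x±y|/√2) = 2.414214 > 1.5 ⇒ ∉ W
candidate 7: n = (0, -1, 0, 0) → π⊥ ≈ (+0.707107, -0.707107); max(|x|,|y|,|x±y|/√2) = 1.000000 ≤ 1.5 ⇒ ∈ W
candidate 8: n = (-1, 0, -1, -1) → π⊥ ≈ (-1.707107, +0.292893); max(|x|,|y|,|x±y|/√2) = 1.707107 > 1.5 ⇒ ∉ W

2, 5, 7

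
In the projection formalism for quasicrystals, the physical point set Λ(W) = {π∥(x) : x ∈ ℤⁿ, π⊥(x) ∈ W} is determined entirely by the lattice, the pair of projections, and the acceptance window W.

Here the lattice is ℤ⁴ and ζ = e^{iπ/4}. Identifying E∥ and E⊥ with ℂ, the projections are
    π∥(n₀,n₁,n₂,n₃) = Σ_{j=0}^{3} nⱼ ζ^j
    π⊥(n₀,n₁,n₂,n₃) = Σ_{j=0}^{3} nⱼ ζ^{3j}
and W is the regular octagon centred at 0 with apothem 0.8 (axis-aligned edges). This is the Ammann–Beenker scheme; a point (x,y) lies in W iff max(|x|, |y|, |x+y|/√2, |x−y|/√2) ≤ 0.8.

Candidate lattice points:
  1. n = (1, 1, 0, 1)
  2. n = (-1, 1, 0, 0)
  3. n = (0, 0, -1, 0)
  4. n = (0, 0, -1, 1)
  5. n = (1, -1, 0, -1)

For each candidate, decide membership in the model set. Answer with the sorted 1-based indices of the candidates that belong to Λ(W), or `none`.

π⊥(n) = n₀ + n₁ζ³ + n₂ζ⁶ + n₃ζ⁹ where ζ = e^{iπ/4}.
candidate 1: n = (1, 1, 0, 1) → π⊥ ≈ (+1.0000, +1.4142); max(|x|,|y|,|x±y|/√2) = 1.7071 > 0.8 ⇒ ∉ W
candidate 2: n = (-1, 1, 0, 0) → π⊥ ≈ (-1.7071, +0.7071); max(|x|,|y|,|x±y|/√2) = 1.7071 > 0.8 ⇒ ∉ W
candidate 3: n = (0, 0, -1, 0) → π⊥ ≈ (+0.0000, +1.0000); max(|x|,|y|,|x±y|/√2) = 1.0000 > 0.8 ⇒ ∉ W
candidate 4: n = (0, 0, -1, 1) → π⊥ ≈ (+0.7071, +1.7071); max(|x|,|y|,|x±y|/√2) = 1.7071 > 0.8 ⇒ ∉ W
candidate 5: n = (1, -1, 0, -1) → π⊥ ≈ (+1.0000, -1.4142); max(|x|,|y|,|x±y|/√2) = 1.7071 > 0.8 ⇒ ∉ W

none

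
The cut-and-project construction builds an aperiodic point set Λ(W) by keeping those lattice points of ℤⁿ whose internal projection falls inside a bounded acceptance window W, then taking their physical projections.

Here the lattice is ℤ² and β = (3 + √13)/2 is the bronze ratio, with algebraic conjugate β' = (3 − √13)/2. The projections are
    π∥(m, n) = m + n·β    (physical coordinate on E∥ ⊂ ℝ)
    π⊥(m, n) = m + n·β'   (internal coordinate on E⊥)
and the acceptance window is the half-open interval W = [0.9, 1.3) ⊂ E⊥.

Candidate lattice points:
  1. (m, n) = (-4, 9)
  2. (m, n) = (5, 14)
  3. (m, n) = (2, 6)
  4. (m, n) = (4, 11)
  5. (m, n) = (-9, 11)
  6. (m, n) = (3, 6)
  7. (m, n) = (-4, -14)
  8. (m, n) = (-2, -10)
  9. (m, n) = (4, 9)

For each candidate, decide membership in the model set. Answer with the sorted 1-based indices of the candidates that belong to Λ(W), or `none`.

6, 8, 9

Numerically β ≈ 3.302776 and β' = −1/β ≈ -0.302776.
[1] lift (-4,9): star map gives -6.724981; window check 0.9 ≤ -6.724981 < 1.3 is false → out
[2] lift (5,14): star map gives 0.761141; window check 0.9 ≤ 0.761141 < 1.3 is false → out
[3] lift (2,6): star map gives 0.183346; window check 0.9 ≤ 0.183346 < 1.3 is false → out
[4] lift (4,11): star map gives 0.669468; window check 0.9 ≤ 0.669468 < 1.3 is false → out
[5] lift (-9,11): star map gives -12.330532; window check 0.9 ≤ -12.330532 < 1.3 is false → out
[6] lift (3,6): star map gives 1.183346; window check 0.9 ≤ 1.183346 < 1.3 is true → IN Λ
[7] lift (-4,-14): star map gives 0.238859; window check 0.9 ≤ 0.238859 < 1.3 is false → out
[8] lift (-2,-10): star map gives 1.027756; window check 0.9 ≤ 1.027756 < 1.3 is true → IN Λ
[9] lift (4,9): star map gives 1.275019; window check 0.9 ≤ 1.275019 < 1.3 is true → IN Λ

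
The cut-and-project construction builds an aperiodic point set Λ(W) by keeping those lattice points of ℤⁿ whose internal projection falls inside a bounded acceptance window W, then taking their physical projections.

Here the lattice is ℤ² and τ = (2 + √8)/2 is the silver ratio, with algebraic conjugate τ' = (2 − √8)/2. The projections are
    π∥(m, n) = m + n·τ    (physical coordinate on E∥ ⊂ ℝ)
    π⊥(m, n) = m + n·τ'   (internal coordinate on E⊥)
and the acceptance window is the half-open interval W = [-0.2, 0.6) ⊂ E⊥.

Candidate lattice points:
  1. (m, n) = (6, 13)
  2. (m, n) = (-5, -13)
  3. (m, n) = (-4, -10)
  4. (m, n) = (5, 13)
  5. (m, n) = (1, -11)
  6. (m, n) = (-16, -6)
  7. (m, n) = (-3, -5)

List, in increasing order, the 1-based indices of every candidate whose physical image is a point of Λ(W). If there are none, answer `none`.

2, 3

Numerically τ ≈ 2.4142 and τ' = −1/τ ≈ -0.4142.
[1] lift (6,13): star map gives 0.6152; window check -0.2 ≤ 0.6152 < 0.6 is false → out
[2] lift (-5,-13): star map gives 0.3848; window check -0.2 ≤ 0.3848 < 0.6 is true → IN Λ
[3] lift (-4,-10): star map gives 0.1421; window check -0.2 ≤ 0.1421 < 0.6 is true → IN Λ
[4] lift (5,13): star map gives -0.3848; window check -0.2 ≤ -0.3848 < 0.6 is false → out
[5] lift (1,-11): star map gives 5.5563; window check -0.2 ≤ 5.5563 < 0.6 is false → out
[6] lift (-16,-6): star map gives -13.5147; window check -0.2 ≤ -13.5147 < 0.6 is false → out
[7] lift (-3,-5): star map gives -0.9289; window check -0.2 ≤ -0.9289 < 0.6 is false → out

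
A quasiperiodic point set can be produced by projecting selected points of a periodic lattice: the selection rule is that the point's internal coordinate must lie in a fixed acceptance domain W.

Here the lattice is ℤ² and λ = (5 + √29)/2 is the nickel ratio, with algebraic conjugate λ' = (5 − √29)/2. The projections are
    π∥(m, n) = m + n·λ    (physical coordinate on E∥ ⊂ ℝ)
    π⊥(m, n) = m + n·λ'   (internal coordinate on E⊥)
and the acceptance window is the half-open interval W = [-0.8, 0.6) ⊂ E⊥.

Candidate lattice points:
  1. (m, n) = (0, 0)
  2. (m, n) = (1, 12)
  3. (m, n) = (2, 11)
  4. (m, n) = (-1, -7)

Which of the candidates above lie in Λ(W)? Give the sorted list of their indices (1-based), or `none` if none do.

Compute λ' = (5−√29)/2 = -0.19258, so π⊥(m,n) = m -0.19258·n.
[1] lift (0,0): star map gives 0.00000; window check -0.8 ≤ 0.00000 < 0.6 is true → IN Λ
[2] lift (1,12): star map gives -1.31099; window check -0.8 ≤ -1.31099 < 0.6 is false → out
[3] lift (2,11): star map gives -0.11841; window check -0.8 ≤ -0.11841 < 0.6 is true → IN Λ
[4] lift (-1,-7): star map gives 0.34808; window check -0.8 ≤ 0.34808 < 0.6 is true → IN Λ

1, 3, 4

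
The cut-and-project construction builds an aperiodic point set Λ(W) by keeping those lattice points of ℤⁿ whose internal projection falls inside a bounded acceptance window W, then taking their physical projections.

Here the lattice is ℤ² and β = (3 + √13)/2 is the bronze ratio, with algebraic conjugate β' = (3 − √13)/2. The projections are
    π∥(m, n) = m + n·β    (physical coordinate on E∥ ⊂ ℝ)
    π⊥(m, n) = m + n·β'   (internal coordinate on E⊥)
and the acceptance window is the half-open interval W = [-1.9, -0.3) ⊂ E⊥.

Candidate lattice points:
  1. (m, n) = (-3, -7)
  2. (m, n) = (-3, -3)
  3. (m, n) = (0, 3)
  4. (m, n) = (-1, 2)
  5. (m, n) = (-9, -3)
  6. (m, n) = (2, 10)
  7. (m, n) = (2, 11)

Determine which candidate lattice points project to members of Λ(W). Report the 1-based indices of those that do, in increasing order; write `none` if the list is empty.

1, 3, 4, 6, 7

β' = (3−√13)/2 ≈ -0.302776.
candidate 1: (m,n)=(-3,-7) → π∥ = -3-7·β ≈ -26.119429, π⊥ = -3-7·β' ≈ -0.880571 ∈ [-1.9, -0.3) ⇒ IN Λ
candidate 2: (m,n)=(-3,-3) → π∥ = -3-3·β ≈ -12.908327, π⊥ = -3-3·β' ≈ -2.091673 ∉ [-1.9, -0.3) ⇒ out
candidate 3: (m,n)=(0,3) → π∥ = 0+3·β ≈ 9.908327, π⊥ = 0+3·β' ≈ -0.908327 ∈ [-1.9, -0.3) ⇒ IN Λ
candidate 4: (m,n)=(-1,2) → π∥ = -1+2·β ≈ 5.605551, π⊥ = -1+2·β' ≈ -1.605551 ∈ [-1.9, -0.3) ⇒ IN Λ
candidate 5: (m,n)=(-9,-3) → π∥ = -9-3·β ≈ -18.908327, π⊥ = -9-3·β' ≈ -8.091673 ∉ [-1.9, -0.3) ⇒ out
candidate 6: (m,n)=(2,10) → π∥ = 2+10·β ≈ 35.027756, π⊥ = 2+10·β' ≈ -1.027756 ∈ [-1.9, -0.3) ⇒ IN Λ
candidate 7: (m,n)=(2,11) → π∥ = 2+11·β ≈ 38.330532, π⊥ = 2+11·β' ≈ -1.330532 ∈ [-1.9, -0.3) ⇒ IN Λ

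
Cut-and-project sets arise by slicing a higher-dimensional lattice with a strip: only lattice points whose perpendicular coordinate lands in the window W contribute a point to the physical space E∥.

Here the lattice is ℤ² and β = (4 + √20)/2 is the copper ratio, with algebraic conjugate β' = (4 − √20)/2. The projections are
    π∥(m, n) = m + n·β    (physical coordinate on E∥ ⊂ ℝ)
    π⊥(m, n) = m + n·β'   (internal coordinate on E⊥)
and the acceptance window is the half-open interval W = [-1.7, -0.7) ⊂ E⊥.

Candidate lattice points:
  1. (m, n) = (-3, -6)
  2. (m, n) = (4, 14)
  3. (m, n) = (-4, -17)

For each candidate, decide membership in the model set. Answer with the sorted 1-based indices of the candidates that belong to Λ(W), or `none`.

β' = (4−√20)/2 ≈ -0.23607.
candidate 1: (m,n)=(-3,-6) → π∥ = -3-6·β ≈ -28.41641, π⊥ = -3-6·β' ≈ -1.58359 ∈ [-1.7, -0.7) ⇒ IN Λ
candidate 2: (m,n)=(4,14) → π∥ = 4+14·β ≈ 63.30495, π⊥ = 4+14·β' ≈ 0.69505 ∉ [-1.7, -0.7) ⇒ out
candidate 3: (m,n)=(-4,-17) → π∥ = -4-17·β ≈ -76.01316, π⊥ = -4-17·β' ≈ 0.01316 ∉ [-1.7, -0.7) ⇒ out

1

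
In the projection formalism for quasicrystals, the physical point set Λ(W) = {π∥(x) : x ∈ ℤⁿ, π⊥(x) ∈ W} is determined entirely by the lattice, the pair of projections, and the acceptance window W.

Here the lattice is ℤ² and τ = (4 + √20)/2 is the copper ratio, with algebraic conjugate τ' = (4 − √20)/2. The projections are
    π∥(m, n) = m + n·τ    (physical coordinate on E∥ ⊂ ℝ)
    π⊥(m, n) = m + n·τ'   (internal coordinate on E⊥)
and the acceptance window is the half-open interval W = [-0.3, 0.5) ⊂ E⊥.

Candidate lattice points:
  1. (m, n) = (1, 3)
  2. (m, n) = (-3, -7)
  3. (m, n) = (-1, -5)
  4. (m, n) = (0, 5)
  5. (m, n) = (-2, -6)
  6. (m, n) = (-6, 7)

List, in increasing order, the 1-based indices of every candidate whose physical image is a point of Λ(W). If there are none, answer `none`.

Compute τ' = (4−√20)/2 = -0.23607, so π⊥(m,n) = m -0.23607·n.
#1 (1,3): internal coord 1 + (3)·τ' = +0.29180; +0.29180 ∈ [-0.3, 0.5) → IN Λ
#2 (-3,-7): internal coord -3 + (-7)·τ' = -1.34752; -1.34752 ∉ [-0.3, 0.5) → out
#3 (-1,-5): internal coord -1 + (-5)·τ' = +0.18034; +0.18034 ∈ [-0.3, 0.5) → IN Λ
#4 (0,5): internal coord 0 + (5)·τ' = -1.18034; -1.18034 ∉ [-0.3, 0.5) → out
#5 (-2,-6): internal coord -2 + (-6)·τ' = -0.58359; -0.58359 ∉ [-0.3, 0.5) → out
#6 (-6,7): internal coord -6 + (7)·τ' = -7.65248; -7.65248 ∉ [-0.3, 0.5) → out

1, 3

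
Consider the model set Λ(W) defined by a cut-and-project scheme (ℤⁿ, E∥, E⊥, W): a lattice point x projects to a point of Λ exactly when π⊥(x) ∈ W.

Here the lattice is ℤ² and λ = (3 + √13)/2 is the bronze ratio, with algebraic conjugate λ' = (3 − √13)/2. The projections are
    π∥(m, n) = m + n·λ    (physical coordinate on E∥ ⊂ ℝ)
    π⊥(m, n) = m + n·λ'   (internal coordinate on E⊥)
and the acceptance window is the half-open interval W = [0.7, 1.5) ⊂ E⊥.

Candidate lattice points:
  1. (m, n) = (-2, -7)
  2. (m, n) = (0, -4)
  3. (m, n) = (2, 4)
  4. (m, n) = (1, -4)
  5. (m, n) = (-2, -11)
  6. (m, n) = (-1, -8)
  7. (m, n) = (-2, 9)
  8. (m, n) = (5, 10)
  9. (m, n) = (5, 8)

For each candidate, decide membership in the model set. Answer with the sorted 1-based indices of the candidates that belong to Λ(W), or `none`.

Numerically λ ≈ 3.302776 and λ' = −1/λ ≈ -0.302776.
[1] lift (-2,-7): star map gives 0.119429; window check 0.7 ≤ 0.119429 < 1.5 is false → out
[2] lift (0,-4): star map gives 1.211103; window check 0.7 ≤ 1.211103 < 1.5 is true → IN Λ
[3] lift (2,4): star map gives 0.788897; window check 0.7 ≤ 0.788897 < 1.5 is true → IN Λ
[4] lift (1,-4): star map gives 2.211103; window check 0.7 ≤ 2.211103 < 1.5 is false → out
[5] lift (-2,-11): star map gives 1.330532; window check 0.7 ≤ 1.330532 < 1.5 is true → IN Λ
[6] lift (-1,-8): star map gives 1.422205; window check 0.7 ≤ 1.422205 < 1.5 is true → IN Λ
[7] lift (-2,9): star map gives -4.724981; window check 0.7 ≤ -4.724981 < 1.5 is false → out
[8] lift (5,10): star map gives 1.972244; window check 0.7 ≤ 1.972244 < 1.5 is false → out
[9] lift (5,8): star map gives 2.577795; window check 0.7 ≤ 2.577795 < 1.5 is false → out

2, 3, 5, 6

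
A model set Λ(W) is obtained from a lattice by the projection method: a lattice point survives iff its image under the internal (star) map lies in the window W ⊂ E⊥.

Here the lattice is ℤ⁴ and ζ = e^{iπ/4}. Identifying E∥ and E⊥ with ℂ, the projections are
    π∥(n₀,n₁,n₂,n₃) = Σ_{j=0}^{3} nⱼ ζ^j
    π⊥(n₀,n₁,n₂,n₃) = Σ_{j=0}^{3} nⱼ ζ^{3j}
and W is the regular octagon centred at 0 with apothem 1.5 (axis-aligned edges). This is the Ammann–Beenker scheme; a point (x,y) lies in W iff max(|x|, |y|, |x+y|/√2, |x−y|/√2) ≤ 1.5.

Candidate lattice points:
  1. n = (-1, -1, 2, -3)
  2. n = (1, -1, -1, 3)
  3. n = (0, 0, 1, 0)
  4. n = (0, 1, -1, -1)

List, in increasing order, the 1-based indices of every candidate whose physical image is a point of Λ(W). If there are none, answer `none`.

3

With ζ = e^{iπ/4} the internal vectors are ζ^0,ζ^3,ζ^6,ζ^9.
candidate 1: n = (-1, -1, 2, -3) → π⊥ ≈ (-2.41421, -4.82843); max(|x|,|y|,|x±y|/√2) = 5.12132 > 1.5 ⇒ ∉ W
candidate 2: n = (1, -1, -1, 3) → π⊥ ≈ (+3.82843, +2.41421); max(|x|,|y|,|x±y|/√2) = 4.41421 > 1.5 ⇒ ∉ W
candidate 3: n = (0, 0, 1, 0) → π⊥ ≈ (+0.00000, -1.00000); max(|x|,|y|,|x±y|/√2) = 1.00000 ≤ 1.5 ⇒ ∈ W
candidate 4: n = (0, 1, -1, -1) → π⊥ ≈ (-1.41421, +1.00000); max(|x|,|y|,|x±y|/√2) = 1.70711 > 1.5 ⇒ ∉ W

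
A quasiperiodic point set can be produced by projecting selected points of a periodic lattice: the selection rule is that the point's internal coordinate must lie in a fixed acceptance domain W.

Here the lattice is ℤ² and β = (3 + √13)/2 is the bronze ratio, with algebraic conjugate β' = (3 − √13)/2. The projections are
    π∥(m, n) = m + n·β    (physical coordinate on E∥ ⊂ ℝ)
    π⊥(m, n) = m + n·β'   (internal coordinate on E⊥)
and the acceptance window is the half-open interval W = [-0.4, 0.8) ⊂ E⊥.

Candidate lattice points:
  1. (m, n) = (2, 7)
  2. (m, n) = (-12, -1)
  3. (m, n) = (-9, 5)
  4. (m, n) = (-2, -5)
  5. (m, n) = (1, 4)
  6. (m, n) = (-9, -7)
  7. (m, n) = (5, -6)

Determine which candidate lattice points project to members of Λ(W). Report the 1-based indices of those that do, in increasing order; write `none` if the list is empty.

Numerically β ≈ 3.30278 and β' = −1/β ≈ -0.30278.
[1] lift (2,7): star map gives -0.11943; window check -0.4 ≤ -0.11943 < 0.8 is true → IN Λ
[2] lift (-12,-1): star map gives -11.69722; window check -0.4 ≤ -11.69722 < 0.8 is false → out
[3] lift (-9,5): star map gives -10.51388; window check -0.4 ≤ -10.51388 < 0.8 is false → out
[4] lift (-2,-5): star map gives -0.48612; window check -0.4 ≤ -0.48612 < 0.8 is false → out
[5] lift (1,4): star map gives -0.21110; window check -0.4 ≤ -0.21110 < 0.8 is true → IN Λ
[6] lift (-9,-7): star map gives -6.88057; window check -0.4 ≤ -6.88057 < 0.8 is false → out
[7] lift (5,-6): star map gives 6.81665; window check -0.4 ≤ 6.81665 < 0.8 is false → out

1, 5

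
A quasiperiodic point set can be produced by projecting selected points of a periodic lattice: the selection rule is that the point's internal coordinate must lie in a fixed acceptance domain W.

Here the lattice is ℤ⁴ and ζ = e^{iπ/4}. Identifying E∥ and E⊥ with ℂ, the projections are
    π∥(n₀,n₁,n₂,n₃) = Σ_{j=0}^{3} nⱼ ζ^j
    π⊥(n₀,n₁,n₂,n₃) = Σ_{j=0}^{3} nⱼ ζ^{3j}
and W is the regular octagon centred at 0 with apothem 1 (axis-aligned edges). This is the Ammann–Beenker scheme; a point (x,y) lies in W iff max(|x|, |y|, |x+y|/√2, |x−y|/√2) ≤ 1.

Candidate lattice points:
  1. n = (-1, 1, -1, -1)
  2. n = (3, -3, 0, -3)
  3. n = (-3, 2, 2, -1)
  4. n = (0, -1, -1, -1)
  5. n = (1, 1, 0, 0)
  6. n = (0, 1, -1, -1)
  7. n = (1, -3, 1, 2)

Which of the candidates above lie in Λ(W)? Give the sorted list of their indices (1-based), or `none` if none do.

With ζ = e^{iπ/4} the internal vectors are ζ^0,ζ^3,ζ^6,ζ^9.
candidate 1: n = (-1, 1, -1, -1) → π⊥ ≈ (-2.414214, +1.000000); max(|x|,|y|,|x±y|/√2) = 2.414214 > 1 ⇒ ∉ W
candidate 2: n = (3, -3, 0, -3) → π⊥ ≈ (+3.000000, -4.242641); max(|x|,|y|,|x±y|/√2) = 5.121320 > 1 ⇒ ∉ W
candidate 3: n = (-3, 2, 2, -1) → π⊥ ≈ (-5.121320, -1.292893); max(|x|,|y|,|x±y|/√2) = 5.121320 > 1 ⇒ ∉ W
candidate 4: n = (0, -1, -1, -1) → π⊥ ≈ (+0.000000, -0.414214); max(|x|,|y|,|x±y|/√2) = 0.414214 ≤ 1 ⇒ ∈ W
candidate 5: n = (1, 1, 0, 0) → π⊥ ≈ (+0.292893, +0.707107); max(|x|,|y|,|x±y|/√2) = 0.707107 ≤ 1 ⇒ ∈ W
candidate 6: n = (0, 1, -1, -1) → π⊥ ≈ (-1.414214, +1.000000); max(|x|,|y|,|x±y|/√2) = 1.707107 > 1 ⇒ ∉ W
candidate 7: n = (1, -3, 1, 2) → π⊥ ≈ (+4.535534, -1.707107); max(|x|,|y|,|x±y|/√2) = 4.535534 > 1 ⇒ ∉ W

4, 5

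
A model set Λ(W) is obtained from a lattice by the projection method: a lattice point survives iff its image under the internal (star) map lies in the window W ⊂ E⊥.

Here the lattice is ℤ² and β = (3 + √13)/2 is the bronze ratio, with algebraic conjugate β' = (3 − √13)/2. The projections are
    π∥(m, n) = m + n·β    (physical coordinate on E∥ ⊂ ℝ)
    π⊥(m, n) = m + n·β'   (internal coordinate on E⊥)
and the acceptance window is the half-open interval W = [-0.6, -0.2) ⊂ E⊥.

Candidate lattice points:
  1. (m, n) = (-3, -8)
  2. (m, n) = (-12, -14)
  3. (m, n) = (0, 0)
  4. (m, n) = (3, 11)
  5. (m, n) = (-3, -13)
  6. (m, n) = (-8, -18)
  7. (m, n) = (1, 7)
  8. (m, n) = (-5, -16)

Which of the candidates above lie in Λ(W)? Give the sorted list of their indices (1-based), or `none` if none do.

Numerically β ≈ 3.302776 and β' = −1/β ≈ -0.302776.
candidate 1: (m,n)=(-3,-8) → π∥ = -3-8·β ≈ -29.422205, π⊥ = -3-8·β' ≈ -0.577795 ∈ [-0.6, -0.2) ⇒ IN Λ
candidate 2: (m,n)=(-12,-14) → π∥ = -12-14·β ≈ -58.238859, π⊥ = -12-14·β' ≈ -7.761141 ∉ [-0.6, -0.2) ⇒ out
candidate 3: (m,n)=(0,0) → π∥ = 0+0·β ≈ 0.000000, π⊥ = 0+0·β' ≈ 0.000000 ∉ [-0.6, -0.2) ⇒ out
candidate 4: (m,n)=(3,11) → π∥ = 3+11·β ≈ 39.330532, π⊥ = 3+11·β' ≈ -0.330532 ∈ [-0.6, -0.2) ⇒ IN Λ
candidate 5: (m,n)=(-3,-13) → π∥ = -3-13·β ≈ -45.936083, π⊥ = -3-13·β' ≈ 0.936083 ∉ [-0.6, -0.2) ⇒ out
candidate 6: (m,n)=(-8,-18) → π∥ = -8-18·β ≈ -67.449961, π⊥ = -8-18·β' ≈ -2.550039 ∉ [-0.6, -0.2) ⇒ out
candidate 7: (m,n)=(1,7) → π∥ = 1+7·β ≈ 24.119429, π⊥ = 1+7·β' ≈ -1.119429 ∉ [-0.6, -0.2) ⇒ out
candidate 8: (m,n)=(-5,-16) → π∥ = -5-16·β ≈ -57.844410, π⊥ = -5-16·β' ≈ -0.155590 ∉ [-0.6, -0.2) ⇒ out

1, 4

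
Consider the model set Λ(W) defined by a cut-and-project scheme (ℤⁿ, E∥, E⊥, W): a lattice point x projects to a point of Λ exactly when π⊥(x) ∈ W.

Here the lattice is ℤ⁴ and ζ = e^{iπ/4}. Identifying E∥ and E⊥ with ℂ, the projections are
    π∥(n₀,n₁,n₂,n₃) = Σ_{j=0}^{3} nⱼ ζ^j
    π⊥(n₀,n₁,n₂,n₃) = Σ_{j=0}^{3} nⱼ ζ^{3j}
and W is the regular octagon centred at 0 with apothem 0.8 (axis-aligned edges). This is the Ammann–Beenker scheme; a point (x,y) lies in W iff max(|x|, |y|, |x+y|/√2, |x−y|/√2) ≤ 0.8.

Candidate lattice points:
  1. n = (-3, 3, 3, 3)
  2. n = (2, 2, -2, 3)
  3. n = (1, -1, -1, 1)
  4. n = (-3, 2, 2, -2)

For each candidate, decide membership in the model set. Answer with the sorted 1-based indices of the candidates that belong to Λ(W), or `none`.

none

Internal map: ζ^{3j} for j=0..3 gives (1,0), (−√2/2,√2/2), (0,−1), (√2/2,√2/2).
#1 (-3, 3, 3, 3): internal (-3.00000, 1.24264); octagon support 3.00000 vs apothem 0.8 → ∉ W
#2 (2, 2, -2, 3): internal (2.70711, 5.53553); octagon support 5.82843 vs apothem 0.8 → ∉ W
#3 (1, -1, -1, 1): internal (2.41421, 1.00000); octagon support 2.41421 vs apothem 0.8 → ∉ W
#4 (-3, 2, 2, -2): internal (-5.82843, -2.00000); octagon support 5.82843 vs apothem 0.8 → ∉ W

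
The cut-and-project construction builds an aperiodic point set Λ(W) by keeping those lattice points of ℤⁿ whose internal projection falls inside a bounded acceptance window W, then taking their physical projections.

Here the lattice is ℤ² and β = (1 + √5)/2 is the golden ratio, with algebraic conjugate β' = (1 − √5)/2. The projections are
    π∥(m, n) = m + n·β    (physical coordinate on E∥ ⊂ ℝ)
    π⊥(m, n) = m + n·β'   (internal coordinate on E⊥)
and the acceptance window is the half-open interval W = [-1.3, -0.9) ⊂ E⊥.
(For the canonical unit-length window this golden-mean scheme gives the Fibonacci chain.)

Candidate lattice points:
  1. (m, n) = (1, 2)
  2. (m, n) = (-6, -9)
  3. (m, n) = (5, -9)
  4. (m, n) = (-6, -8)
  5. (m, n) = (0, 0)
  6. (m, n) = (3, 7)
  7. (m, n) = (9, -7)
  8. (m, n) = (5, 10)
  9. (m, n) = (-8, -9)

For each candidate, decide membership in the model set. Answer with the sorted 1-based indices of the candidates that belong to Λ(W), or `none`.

Compute β' = (1−√5)/2 = -0.61803, so π⊥(m,n) = m -0.61803·n.
#1 (1,2): internal coord 1 + (2)·β' = -0.23607; -0.23607 ∉ [-1.3, -0.9) → out
#2 (-6,-9): internal coord -6 + (-9)·β' = -0.43769; -0.43769 ∉ [-1.3, -0.9) → out
#3 (5,-9): internal coord 5 + (-9)·β' = +10.56231; +10.56231 ∉ [-1.3, -0.9) → out
#4 (-6,-8): internal coord -6 + (-8)·β' = -1.05573; -1.05573 ∈ [-1.3, -0.9) → IN Λ
#5 (0,0): internal coord 0 + (0)·β' = +0.00000; +0.00000 ∉ [-1.3, -0.9) → out
#6 (3,7): internal coord 3 + (7)·β' = -1.32624; -1.32624 ∉ [-1.3, -0.9) → out
#7 (9,-7): internal coord 9 + (-7)·β' = +13.32624; +13.32624 ∉ [-1.3, -0.9) → out
#8 (5,10): internal coord 5 + (10)·β' = -1.18034; -1.18034 ∈ [-1.3, -0.9) → IN Λ
#9 (-8,-9): internal coord -8 + (-9)·β' = -2.43769; -2.43769 ∉ [-1.3, -0.9) → out

4, 8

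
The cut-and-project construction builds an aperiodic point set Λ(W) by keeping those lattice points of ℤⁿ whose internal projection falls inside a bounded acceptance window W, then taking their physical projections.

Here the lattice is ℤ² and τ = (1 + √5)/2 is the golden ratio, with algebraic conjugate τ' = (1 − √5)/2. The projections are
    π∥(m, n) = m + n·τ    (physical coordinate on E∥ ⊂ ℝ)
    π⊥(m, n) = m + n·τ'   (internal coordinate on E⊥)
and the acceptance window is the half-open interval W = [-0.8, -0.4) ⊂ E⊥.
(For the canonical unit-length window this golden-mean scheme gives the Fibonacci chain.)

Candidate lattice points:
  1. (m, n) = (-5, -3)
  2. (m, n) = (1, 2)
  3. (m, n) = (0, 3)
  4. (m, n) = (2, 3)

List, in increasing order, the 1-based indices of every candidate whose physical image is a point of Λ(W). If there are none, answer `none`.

none

τ' = (1−√5)/2 ≈ -0.6180.
#1 (-5,-3): internal coord -5 + (-3)·τ' = -3.1459; -3.1459 ∉ [-0.8, -0.4) → out
#2 (1,2): internal coord 1 + (2)·τ' = -0.2361; -0.2361 ∉ [-0.8, -0.4) → out
#3 (0,3): internal coord 0 + (3)·τ' = -1.8541; -1.8541 ∉ [-0.8, -0.4) → out
#4 (2,3): internal coord 2 + (3)·τ' = +0.1459; +0.1459 ∉ [-0.8, -0.4) → out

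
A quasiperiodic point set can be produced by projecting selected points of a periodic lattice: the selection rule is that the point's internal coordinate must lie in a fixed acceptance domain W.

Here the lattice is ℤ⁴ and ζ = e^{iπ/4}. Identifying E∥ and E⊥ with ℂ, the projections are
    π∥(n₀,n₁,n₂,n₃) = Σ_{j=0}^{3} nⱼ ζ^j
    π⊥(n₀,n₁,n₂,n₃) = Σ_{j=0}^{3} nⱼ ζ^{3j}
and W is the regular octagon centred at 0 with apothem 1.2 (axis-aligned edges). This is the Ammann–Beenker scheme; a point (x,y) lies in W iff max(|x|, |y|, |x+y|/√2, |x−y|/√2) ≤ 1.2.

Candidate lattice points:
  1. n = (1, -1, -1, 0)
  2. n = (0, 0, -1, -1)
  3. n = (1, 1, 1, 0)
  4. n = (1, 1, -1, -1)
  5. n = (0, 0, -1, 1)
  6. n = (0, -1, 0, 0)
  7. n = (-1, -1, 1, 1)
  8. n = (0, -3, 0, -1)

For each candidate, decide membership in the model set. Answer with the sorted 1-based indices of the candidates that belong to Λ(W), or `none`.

π⊥(n) = n₀ + n₁ζ³ + n₂ζ⁶ + n₃ζ⁹ where ζ = e^{iπ/4}.
#1 (1, -1, -1, 0): internal (1.7071, 0.2929); octagon support 1.7071 vs apothem 1.2 → ∉ W
#2 (0, 0, -1, -1): internal (-0.7071, 0.2929); octagon support 0.7071 vs apothem 1.2 → ∈ W
#3 (1, 1, 1, 0): internal (0.2929, -0.2929); octagon support 0.4142 vs apothem 1.2 → ∈ W
#4 (1, 1, -1, -1): internal (-0.4142, 1.0000); octagon support 1.0000 vs apothem 1.2 → ∈ W
#5 (0, 0, -1, 1): internal (0.7071, 1.7071); octagon support 1.7071 vs apothem 1.2 → ∉ W
#6 (0, -1, 0, 0): internal (0.7071, -0.7071); octagon support 1.0000 vs apothem 1.2 → ∈ W
#7 (-1, -1, 1, 1): internal (0.4142, -1.0000); octagon support 1.0000 vs apothem 1.2 → ∈ W
#8 (0, -3, 0, -1): internal (1.4142, -2.8284); octagon support 3.0000 vs apothem 1.2 → ∉ W

2, 3, 4, 6, 7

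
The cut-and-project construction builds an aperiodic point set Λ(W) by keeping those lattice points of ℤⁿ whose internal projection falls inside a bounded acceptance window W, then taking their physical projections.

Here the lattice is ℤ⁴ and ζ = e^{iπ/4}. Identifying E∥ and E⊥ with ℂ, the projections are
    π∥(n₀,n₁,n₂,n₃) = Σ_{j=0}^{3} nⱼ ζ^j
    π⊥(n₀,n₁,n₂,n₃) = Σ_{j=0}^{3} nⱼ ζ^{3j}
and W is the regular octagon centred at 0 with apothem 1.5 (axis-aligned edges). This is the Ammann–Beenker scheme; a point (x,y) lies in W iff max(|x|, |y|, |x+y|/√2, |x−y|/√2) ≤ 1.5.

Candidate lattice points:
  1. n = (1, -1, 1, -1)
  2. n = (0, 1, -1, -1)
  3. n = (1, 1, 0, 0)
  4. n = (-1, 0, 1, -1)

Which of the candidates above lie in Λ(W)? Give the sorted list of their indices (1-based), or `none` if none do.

3

Internal map: ζ^{3j} for j=0..3 gives (1,0), (−√2/2,√2/2), (0,−1), (√2/2,√2/2).
candidate 1: n = (1, -1, 1, -1) → π⊥ ≈ (+1.000000, -2.414214); max(|x|,|y|,|x±y|/√2) = 2.414214 > 1.5 ⇒ ∉ W
candidate 2: n = (0, 1, -1, -1) → π⊥ ≈ (-1.414214, +1.000000); max(|x|,|y|,|x±y|/√2) = 1.707107 > 1.5 ⇒ ∉ W
candidate 3: n = (1, 1, 0, 0) → π⊥ ≈ (+0.292893, +0.707107); max(|x|,|y|,|x±y|/√2) = 0.707107 ≤ 1.5 ⇒ ∈ W
candidate 4: n = (-1, 0, 1, -1) → π⊥ ≈ (-1.707107, -1.707107); max(|x|,|y|,|x±y|/√2) = 2.414214 > 1.5 ⇒ ∉ W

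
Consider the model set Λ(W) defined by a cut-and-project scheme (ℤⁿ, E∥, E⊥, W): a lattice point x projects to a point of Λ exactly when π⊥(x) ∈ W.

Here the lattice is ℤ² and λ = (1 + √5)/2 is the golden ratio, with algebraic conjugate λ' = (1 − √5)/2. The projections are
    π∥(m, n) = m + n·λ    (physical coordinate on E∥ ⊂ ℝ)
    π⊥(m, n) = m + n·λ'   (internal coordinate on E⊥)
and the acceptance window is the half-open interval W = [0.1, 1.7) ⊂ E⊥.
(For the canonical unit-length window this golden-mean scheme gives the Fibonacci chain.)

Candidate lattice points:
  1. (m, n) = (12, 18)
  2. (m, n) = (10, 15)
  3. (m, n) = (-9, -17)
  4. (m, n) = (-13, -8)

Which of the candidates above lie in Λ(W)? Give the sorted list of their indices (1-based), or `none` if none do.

Numerically λ ≈ 1.6180 and λ' = −1/λ ≈ -0.6180.
[1] lift (12,18): star map gives 0.8754; window check 0.1 ≤ 0.8754 < 1.7 is true → IN Λ
[2] lift (10,15): star map gives 0.7295; window check 0.1 ≤ 0.7295 < 1.7 is true → IN Λ
[3] lift (-9,-17): star map gives 1.5066; window check 0.1 ≤ 1.5066 < 1.7 is true → IN Λ
[4] lift (-13,-8): star map gives -8.0557; window check 0.1 ≤ -8.0557 < 1.7 is false → out

1, 2, 3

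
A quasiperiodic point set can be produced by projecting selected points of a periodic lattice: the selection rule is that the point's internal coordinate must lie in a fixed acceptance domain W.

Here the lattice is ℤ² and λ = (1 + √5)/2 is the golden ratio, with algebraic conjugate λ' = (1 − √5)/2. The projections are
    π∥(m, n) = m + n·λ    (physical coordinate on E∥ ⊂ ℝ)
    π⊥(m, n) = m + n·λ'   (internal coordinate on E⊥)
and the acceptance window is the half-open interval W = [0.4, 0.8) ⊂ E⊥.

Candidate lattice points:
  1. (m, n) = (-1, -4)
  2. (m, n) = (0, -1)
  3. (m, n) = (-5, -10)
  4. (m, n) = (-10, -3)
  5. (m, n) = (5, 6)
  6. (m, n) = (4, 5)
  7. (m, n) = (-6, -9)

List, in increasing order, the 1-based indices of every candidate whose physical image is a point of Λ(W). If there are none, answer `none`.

2

Numerically λ ≈ 1.618034 and λ' = −1/λ ≈ -0.618034.
candidate 1: (m,n)=(-1,-4) → π∥ = -1-4·λ ≈ -7.472136, π⊥ = -1-4·λ' ≈ 1.472136 ∉ [0.4, 0.8) ⇒ out
candidate 2: (m,n)=(0,-1) → π∥ = 0-1·λ ≈ -1.618034, π⊥ = 0-1·λ' ≈ 0.618034 ∈ [0.4, 0.8) ⇒ IN Λ
candidate 3: (m,n)=(-5,-10) → π∥ = -5-10·λ ≈ -21.180340, π⊥ = -5-10·λ' ≈ 1.180340 ∉ [0.4, 0.8) ⇒ out
candidate 4: (m,n)=(-10,-3) → π∥ = -10-3·λ ≈ -14.854102, π⊥ = -10-3·λ' ≈ -8.145898 ∉ [0.4, 0.8) ⇒ out
candidate 5: (m,n)=(5,6) → π∥ = 5+6·λ ≈ 14.708204, π⊥ = 5+6·λ' ≈ 1.291796 ∉ [0.4, 0.8) ⇒ out
candidate 6: (m,n)=(4,5) → π∥ = 4+5·λ ≈ 12.090170, π⊥ = 4+5·λ' ≈ 0.909830 ∉ [0.4, 0.8) ⇒ out
candidate 7: (m,n)=(-6,-9) → π∥ = -6-9·λ ≈ -20.562306, π⊥ = -6-9·λ' ≈ -0.437694 ∉ [0.4, 0.8) ⇒ out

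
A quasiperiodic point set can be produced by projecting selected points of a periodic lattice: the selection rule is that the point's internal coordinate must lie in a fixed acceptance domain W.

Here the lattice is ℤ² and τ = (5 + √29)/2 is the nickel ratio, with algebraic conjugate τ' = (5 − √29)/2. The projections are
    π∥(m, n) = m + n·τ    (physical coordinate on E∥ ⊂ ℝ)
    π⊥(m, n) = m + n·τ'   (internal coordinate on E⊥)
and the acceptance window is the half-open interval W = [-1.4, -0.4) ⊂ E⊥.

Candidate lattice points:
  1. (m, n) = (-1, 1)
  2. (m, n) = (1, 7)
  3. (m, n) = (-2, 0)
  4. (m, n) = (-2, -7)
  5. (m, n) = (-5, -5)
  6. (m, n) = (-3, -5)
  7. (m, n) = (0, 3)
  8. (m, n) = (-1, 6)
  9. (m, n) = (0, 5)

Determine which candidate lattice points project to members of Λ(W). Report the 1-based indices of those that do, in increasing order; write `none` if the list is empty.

1, 4, 7, 9

Compute τ' = (5−√29)/2 = -0.192582, so π⊥(m,n) = m -0.192582·n.
[1] lift (-1,1): star map gives -1.192582; window check -1.4 ≤ -1.192582 < -0.4 is true → IN Λ
[2] lift (1,7): star map gives -0.348077; window check -1.4 ≤ -0.348077 < -0.4 is false → out
[3] lift (-2,0): star map gives -2.000000; window check -1.4 ≤ -2.000000 < -0.4 is false → out
[4] lift (-2,-7): star map gives -0.651923; window check -1.4 ≤ -0.651923 < -0.4 is true → IN Λ
[5] lift (-5,-5): star map gives -4.037088; window check -1.4 ≤ -4.037088 < -0.4 is false → out
[6] lift (-3,-5): star map gives -2.037088; window check -1.4 ≤ -2.037088 < -0.4 is false → out
[7] lift (0,3): star map gives -0.577747; window check -1.4 ≤ -0.577747 < -0.4 is true → IN Λ
[8] lift (-1,6): star map gives -2.155494; window check -1.4 ≤ -2.155494 < -0.4 is false → out
[9] lift (0,5): star map gives -0.962912; window check -1.4 ≤ -0.962912 < -0.4 is true → IN Λ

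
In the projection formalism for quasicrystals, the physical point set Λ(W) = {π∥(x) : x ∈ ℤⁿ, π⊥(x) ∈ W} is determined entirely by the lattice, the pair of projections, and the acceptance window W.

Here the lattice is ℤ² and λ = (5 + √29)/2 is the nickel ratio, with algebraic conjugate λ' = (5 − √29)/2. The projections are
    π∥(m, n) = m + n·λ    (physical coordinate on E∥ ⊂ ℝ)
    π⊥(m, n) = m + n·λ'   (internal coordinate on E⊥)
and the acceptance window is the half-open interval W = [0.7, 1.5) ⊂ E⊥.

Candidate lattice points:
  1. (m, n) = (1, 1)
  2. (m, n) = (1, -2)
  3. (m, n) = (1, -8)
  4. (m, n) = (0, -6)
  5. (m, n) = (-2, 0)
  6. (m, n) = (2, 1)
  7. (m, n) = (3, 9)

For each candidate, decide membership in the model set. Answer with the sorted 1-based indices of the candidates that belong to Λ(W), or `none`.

Compute λ' = (5−√29)/2 = -0.1926, so π⊥(m,n) = m -0.1926·n.
candidate 1: (m,n)=(1,1) → π∥ = 1+1·λ ≈ 6.1926, π⊥ = 1+1·λ' ≈ 0.8074 ∈ [0.7, 1.5) ⇒ IN Λ
candidate 2: (m,n)=(1,-2) → π∥ = 1-2·λ ≈ -9.3852, π⊥ = 1-2·λ' ≈ 1.3852 ∈ [0.7, 1.5) ⇒ IN Λ
candidate 3: (m,n)=(1,-8) → π∥ = 1-8·λ ≈ -40.5407, π⊥ = 1-8·λ' ≈ 2.5407 ∉ [0.7, 1.5) ⇒ out
candidate 4: (m,n)=(0,-6) → π∥ = 0-6·λ ≈ -31.1555, π⊥ = 0-6·λ' ≈ 1.1555 ∈ [0.7, 1.5) ⇒ IN Λ
candidate 5: (m,n)=(-2,0) → π∥ = -2+0·λ ≈ -2.0000, π⊥ = -2+0·λ' ≈ -2.0000 ∉ [0.7, 1.5) ⇒ out
candidate 6: (m,n)=(2,1) → π∥ = 2+1·λ ≈ 7.1926, π⊥ = 2+1·λ' ≈ 1.8074 ∉ [0.7, 1.5) ⇒ out
candidate 7: (m,n)=(3,9) → π∥ = 3+9·λ ≈ 49.7332, π⊥ = 3+9·λ' ≈ 1.2668 ∈ [0.7, 1.5) ⇒ IN Λ

1, 2, 4, 7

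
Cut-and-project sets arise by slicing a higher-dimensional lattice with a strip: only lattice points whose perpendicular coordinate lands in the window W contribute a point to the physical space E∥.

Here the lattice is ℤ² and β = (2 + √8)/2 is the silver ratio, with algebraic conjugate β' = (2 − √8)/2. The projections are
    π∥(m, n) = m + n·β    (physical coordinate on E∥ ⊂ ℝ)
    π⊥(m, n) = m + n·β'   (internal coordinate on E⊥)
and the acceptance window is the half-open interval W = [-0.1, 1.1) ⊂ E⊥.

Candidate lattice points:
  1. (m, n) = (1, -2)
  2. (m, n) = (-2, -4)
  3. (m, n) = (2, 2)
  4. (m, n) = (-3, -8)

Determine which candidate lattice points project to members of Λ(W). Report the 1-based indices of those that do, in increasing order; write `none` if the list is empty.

4

β' = (2−√8)/2 ≈ -0.41421.
candidate 1: (m,n)=(1,-2) → π∥ = 1-2·β ≈ -3.82843, π⊥ = 1-2·β' ≈ 1.82843 ∉ [-0.1, 1.1) ⇒ out
candidate 2: (m,n)=(-2,-4) → π∥ = -2-4·β ≈ -11.65685, π⊥ = -2-4·β' ≈ -0.34315 ∉ [-0.1, 1.1) ⇒ out
candidate 3: (m,n)=(2,2) → π∥ = 2+2·β ≈ 6.82843, π⊥ = 2+2·β' ≈ 1.17157 ∉ [-0.1, 1.1) ⇒ out
candidate 4: (m,n)=(-3,-8) → π∥ = -3-8·β ≈ -22.31371, π⊥ = -3-8·β' ≈ 0.31371 ∈ [-0.1, 1.1) ⇒ IN Λ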